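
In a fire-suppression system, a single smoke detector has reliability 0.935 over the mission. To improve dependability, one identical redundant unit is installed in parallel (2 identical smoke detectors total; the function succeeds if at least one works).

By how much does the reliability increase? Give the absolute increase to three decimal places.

R_before = 0.935
R_after = 1 − (1 − 0.935)^2 = 0.996
ΔR = 0.996 − 0.935 = 0.061

0.061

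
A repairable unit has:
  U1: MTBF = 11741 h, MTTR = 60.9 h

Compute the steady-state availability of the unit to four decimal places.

A(U1) = MTBF/(MTBF+MTTR) = 11741/(11741+60.9) = 0.9948

0.9948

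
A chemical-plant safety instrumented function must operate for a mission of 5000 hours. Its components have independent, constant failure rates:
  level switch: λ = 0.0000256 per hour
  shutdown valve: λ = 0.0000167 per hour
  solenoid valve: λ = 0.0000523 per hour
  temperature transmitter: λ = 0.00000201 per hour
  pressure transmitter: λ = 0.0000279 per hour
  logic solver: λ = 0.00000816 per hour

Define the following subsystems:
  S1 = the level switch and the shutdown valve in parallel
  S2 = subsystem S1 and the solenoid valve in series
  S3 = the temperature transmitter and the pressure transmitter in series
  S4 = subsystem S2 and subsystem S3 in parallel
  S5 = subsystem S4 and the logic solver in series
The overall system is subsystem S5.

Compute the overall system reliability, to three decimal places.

0.928

R(level switch) = exp(−0.0000256 × 5000) = 0.87985
R(shutdown valve) = exp(−0.0000167 × 5000) = 0.91989
R(solenoid valve) = exp(−0.0000523 × 5000) = 0.76990
R(temperature transmitter) = exp(−0.00000201 × 5000) = 0.99000
R(pressure transmitter) = exp(−0.0000279 × 5000) = 0.86979
R(logic solver) = exp(−0.00000816 × 5000) = 0.96002
Parallel (level switch and shutdown valve): 1 − (1 − 0.87985)(1 − 0.91989) = 0.99037
Series ([0.99037] and solenoid valve): 0.99037 × 0.76990 = 0.76249
Series (temperature transmitter and pressure transmitter): 0.99000 × 0.86979 = 0.86109
Parallel ([0.76249] and [0.86109]): 1 − (1 − 0.76249)(1 − 0.86109) = 0.96701
Series ([0.96701] and logic solver): 0.96701 × 0.96002 = 0.928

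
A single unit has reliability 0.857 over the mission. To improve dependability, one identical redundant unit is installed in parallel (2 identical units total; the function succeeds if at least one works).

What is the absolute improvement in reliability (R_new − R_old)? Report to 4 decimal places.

0.1226

R_before = 0.857
R_after = 1 − (1 − 0.857)^2 = 0.9796
ΔR = 0.9796 − 0.857 = 0.1226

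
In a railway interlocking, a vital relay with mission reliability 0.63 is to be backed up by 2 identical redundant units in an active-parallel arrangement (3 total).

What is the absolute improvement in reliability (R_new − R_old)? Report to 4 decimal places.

R_before = 0.63
R_after = 1 − (1 − 0.63)^3 = 0.9493
ΔR = 0.9493 − 0.63 = 0.3193

0.3193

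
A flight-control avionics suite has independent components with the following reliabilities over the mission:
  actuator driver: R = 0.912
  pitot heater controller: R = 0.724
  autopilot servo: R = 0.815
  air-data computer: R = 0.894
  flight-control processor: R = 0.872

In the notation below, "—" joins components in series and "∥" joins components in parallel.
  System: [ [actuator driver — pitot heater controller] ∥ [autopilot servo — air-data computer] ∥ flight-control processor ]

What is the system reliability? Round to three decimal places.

Series (actuator driver and pitot heater controller): 0.91200 × 0.72400 = 0.66029
Series (autopilot servo and air-data computer): 0.81500 × 0.89400 = 0.72861
Parallel ([0.66029], [0.72861], and flight-control processor): 1 − (1 − 0.66029)(1 − 0.72861)(1 − 0.87200) = 0.988

0.988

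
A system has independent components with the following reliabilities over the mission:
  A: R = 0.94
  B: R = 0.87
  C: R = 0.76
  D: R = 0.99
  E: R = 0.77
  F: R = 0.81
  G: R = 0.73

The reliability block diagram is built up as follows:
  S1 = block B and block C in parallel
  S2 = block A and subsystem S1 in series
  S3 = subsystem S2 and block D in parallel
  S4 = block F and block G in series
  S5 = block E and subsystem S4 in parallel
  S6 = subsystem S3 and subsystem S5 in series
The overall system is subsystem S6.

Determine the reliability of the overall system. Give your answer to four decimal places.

0.9052

Parallel (B and C): 1 − (1 − 0.870000)(1 − 0.760000) = 0.968800
Series (A and [0.968800]): 0.940000 × 0.968800 = 0.910672
Parallel ([0.910672] and D): 1 − (1 − 0.910672)(1 − 0.990000) = 0.999107
Series (F and G): 0.810000 × 0.730000 = 0.591300
Parallel (E and [0.591300]): 1 − (1 − 0.770000)(1 − 0.591300) = 0.905999
Series ([0.999107] and [0.905999]): 0.999107 × 0.905999 = 0.9052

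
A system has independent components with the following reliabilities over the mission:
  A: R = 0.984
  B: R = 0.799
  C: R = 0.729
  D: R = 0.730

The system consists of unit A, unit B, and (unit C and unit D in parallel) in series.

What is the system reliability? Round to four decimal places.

Parallel (C and D): 1 − (1 − 0.729000)(1 − 0.730000) = 0.926830
Series (A, B, and [0.926830]): 0.984000 × 0.799000 × 0.926830 = 0.7287

0.7287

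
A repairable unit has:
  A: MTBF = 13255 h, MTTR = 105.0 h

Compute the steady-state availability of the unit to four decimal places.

A(A) = MTBF/(MTBF+MTTR) = 13255/(13255+105.0) = 0.9921

0.9921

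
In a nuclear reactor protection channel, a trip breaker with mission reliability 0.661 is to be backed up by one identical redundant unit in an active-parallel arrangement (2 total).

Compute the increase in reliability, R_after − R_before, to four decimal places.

0.2241

R_before = 0.661
R_after = 1 − (1 − 0.661)^2 = 0.8851
ΔR = 0.8851 − 0.661 = 0.2241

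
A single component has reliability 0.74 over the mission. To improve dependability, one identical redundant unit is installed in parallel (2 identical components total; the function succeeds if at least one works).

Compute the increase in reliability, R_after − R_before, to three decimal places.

0.192

R_before = 0.74
R_after = 1 − (1 − 0.74)^2 = 0.932
ΔR = 0.932 − 0.74 = 0.192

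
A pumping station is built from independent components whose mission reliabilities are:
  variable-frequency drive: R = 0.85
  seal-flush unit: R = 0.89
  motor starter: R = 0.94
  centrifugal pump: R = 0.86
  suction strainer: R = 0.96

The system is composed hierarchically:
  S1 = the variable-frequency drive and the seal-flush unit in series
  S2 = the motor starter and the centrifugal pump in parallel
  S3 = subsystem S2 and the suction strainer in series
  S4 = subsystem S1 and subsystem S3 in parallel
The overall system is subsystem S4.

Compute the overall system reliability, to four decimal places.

Series (variable-frequency drive and seal-flush unit): 0.850000 × 0.890000 = 0.756500
Parallel (motor starter and centrifugal pump): 1 − (1 − 0.940000)(1 − 0.860000) = 0.991600
Series ([0.991600] and suction strainer): 0.991600 × 0.960000 = 0.951936
Parallel ([0.756500] and [0.951936]): 1 − (1 − 0.756500)(1 − 0.951936) = 0.9883

0.9883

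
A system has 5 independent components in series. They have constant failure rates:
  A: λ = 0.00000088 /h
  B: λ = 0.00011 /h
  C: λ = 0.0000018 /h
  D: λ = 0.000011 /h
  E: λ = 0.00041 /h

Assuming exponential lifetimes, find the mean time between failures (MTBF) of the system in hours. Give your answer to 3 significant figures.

Series of exponential components: λ_sys = Σ λ_i
λ_sys = 0.00000088 + 0.00011 + 0.0000018 + 0.000011 + 0.00041 = 5.3368e-04 /h
MTBF = 1 / λ_sys = 1870 h

1870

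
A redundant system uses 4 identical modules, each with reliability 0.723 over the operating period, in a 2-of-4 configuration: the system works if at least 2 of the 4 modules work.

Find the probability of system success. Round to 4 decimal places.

R = Σ_{i=2}^{4} C(4,i) p^i (1−p)^{4−i} with p = 0.723
C(4,2)·0.723^2·0.277^2 = 0.240651
C(4,3)·0.723^3·0.277^1 = 0.418750
C(4,4)·0.723^4·0.277^0 = 0.273246
Sum = 0.9326

0.9326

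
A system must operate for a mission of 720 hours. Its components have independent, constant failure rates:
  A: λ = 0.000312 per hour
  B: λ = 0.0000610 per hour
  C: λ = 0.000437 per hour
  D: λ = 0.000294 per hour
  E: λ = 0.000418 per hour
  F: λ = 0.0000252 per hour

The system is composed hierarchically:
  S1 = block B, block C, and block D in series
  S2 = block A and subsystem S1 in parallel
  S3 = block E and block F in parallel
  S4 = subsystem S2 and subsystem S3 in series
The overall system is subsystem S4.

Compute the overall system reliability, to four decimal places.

R(A) = exp(−0.000312 × 720) = 0.798804
R(B) = exp(−0.0000610 × 720) = 0.957031
R(C) = exp(−0.000437 × 720) = 0.730052
R(D) = exp(−0.000294 × 720) = 0.809224
R(E) = exp(−0.000418 × 720) = 0.740107
R(F) = exp(−0.0000252 × 720) = 0.982020
Series (B, C, and D): 0.957031 × 0.730052 × 0.809224 = 0.565391
Parallel (A and [0.565391]): 1 − (1 − 0.798804)(1 − 0.565391) = 0.912558
Parallel (E and F): 1 − (1 − 0.740107)(1 − 0.982020) = 0.995327
Series ([0.912558] and [0.995327]): 0.912558 × 0.995327 = 0.9083

0.9083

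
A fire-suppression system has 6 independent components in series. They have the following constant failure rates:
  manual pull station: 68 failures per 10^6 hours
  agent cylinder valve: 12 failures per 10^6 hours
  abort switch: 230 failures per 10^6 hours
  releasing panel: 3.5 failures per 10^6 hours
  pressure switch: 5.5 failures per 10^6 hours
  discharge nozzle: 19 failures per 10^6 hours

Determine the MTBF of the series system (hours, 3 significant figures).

2960

Series of exponential components: λ_sys = Σ λ_i
λ_sys = 0.000068 + 0.000012 + 0.00023 + 0.0000035 + 0.0000055 + 0.000019 = 3.3800e-04 /h
MTBF = 1 / λ_sys = 2960 h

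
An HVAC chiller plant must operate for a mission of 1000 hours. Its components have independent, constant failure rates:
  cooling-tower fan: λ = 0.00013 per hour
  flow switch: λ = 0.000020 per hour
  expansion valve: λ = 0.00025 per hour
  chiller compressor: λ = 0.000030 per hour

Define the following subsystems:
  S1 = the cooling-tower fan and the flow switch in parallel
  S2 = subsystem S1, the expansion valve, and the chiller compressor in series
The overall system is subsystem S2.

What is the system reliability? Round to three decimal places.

R(cooling-tower fan) = exp(−0.00013 × 1000) = 0.87810
R(flow switch) = exp(−0.000020 × 1000) = 0.98020
R(expansion valve) = exp(−0.00025 × 1000) = 0.77880
R(chiller compressor) = exp(−0.000030 × 1000) = 0.97045
Parallel (cooling-tower fan and flow switch): 1 − (1 − 0.87810)(1 − 0.98020) = 0.99759
Series ([0.99759], expansion valve, and chiller compressor): 0.99759 × 0.77880 × 0.97045 = 0.754

0.754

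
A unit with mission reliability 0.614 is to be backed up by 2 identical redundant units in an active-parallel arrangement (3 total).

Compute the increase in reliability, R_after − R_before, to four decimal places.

0.3285

R_before = 0.614
R_after = 1 − (1 − 0.614)^3 = 0.9425
ΔR = 0.9425 − 0.614 = 0.3285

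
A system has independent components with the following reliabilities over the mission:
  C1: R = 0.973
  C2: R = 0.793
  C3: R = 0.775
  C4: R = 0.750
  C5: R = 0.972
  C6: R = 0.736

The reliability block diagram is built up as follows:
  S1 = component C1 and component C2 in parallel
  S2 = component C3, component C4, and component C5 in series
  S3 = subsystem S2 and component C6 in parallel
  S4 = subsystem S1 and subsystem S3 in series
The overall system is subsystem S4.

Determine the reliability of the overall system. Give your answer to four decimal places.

0.8802

Parallel (C1 and C2): 1 − (1 − 0.973000)(1 − 0.793000) = 0.994411
Series (C3, C4, and C5): 0.775000 × 0.750000 × 0.972000 = 0.564975
Parallel ([0.564975] and C6): 1 − (1 − 0.564975)(1 − 0.736000) = 0.885153
Series ([0.994411] and [0.885153]): 0.994411 × 0.885153 = 0.8802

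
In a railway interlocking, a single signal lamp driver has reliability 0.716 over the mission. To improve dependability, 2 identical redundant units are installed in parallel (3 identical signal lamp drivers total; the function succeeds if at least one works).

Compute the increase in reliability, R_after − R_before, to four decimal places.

0.2611

R_before = 0.716
R_after = 1 − (1 − 0.716)^3 = 0.9771
ΔR = 0.9771 − 0.716 = 0.2611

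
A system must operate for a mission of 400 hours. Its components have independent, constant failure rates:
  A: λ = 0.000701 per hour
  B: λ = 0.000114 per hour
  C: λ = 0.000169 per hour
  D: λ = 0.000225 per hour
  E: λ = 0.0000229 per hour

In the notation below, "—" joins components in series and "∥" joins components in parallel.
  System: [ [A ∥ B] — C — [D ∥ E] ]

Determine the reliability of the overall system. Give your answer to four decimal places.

0.9237

R(A) = exp(−0.000701 × 400) = 0.755481
R(B) = exp(−0.000114 × 400) = 0.955424
R(C) = exp(−0.000169 × 400) = 0.934634
R(D) = exp(−0.000225 × 400) = 0.913931
R(E) = exp(−0.0000229 × 400) = 0.990882
Parallel (A and B): 1 − (1 − 0.755481)(1 − 0.955424) = 0.989100
Parallel (D and E): 1 − (1 − 0.913931)(1 − 0.990882) = 0.999215
Series ([0.989100], C, and [0.999215]): 0.989100 × 0.934634 × 0.999215 = 0.9237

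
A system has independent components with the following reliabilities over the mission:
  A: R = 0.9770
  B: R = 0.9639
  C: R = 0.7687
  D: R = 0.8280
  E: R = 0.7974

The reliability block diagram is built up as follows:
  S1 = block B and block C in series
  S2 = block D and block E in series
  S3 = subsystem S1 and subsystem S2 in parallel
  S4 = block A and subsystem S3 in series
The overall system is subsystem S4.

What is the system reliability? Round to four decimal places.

0.8910

Series (B and C): 0.963900 × 0.768700 = 0.740950
Series (D and E): 0.828000 × 0.797400 = 0.660247
Parallel ([0.740950] and [0.660247]): 1 − (1 − 0.740950)(1 − 0.660247) = 0.911987
Series (A and [0.911987]): 0.977000 × 0.911987 = 0.8910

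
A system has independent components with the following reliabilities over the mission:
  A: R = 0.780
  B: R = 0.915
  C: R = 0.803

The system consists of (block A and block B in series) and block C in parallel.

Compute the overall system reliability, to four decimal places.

0.9436

Series (A and B): 0.780000 × 0.915000 = 0.713700
Parallel ([0.713700] and C): 1 − (1 − 0.713700)(1 − 0.803000) = 0.9436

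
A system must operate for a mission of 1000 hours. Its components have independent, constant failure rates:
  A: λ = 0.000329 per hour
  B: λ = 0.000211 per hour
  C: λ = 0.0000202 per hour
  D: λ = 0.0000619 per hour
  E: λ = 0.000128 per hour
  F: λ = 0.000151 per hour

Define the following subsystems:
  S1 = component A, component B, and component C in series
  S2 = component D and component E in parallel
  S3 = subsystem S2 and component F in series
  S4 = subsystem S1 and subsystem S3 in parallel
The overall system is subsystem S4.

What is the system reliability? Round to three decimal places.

R(A) = exp(−0.000329 × 1000) = 0.71964
R(B) = exp(−0.000211 × 1000) = 0.80977
R(C) = exp(−0.0000202 × 1000) = 0.98000
R(D) = exp(−0.0000619 × 1000) = 0.93998
R(E) = exp(−0.000128 × 1000) = 0.87985
R(F) = exp(−0.000151 × 1000) = 0.85985
Series (A, B, and C): 0.71964 × 0.80977 × 0.98000 = 0.57109
Parallel (D and E): 1 − (1 − 0.93998)(1 − 0.87985) = 0.99279
Series ([0.99279] and F): 0.99279 × 0.85985 = 0.85365
Parallel ([0.57109] and [0.85365]): 1 − (1 − 0.57109)(1 − 0.85365) = 0.937

0.937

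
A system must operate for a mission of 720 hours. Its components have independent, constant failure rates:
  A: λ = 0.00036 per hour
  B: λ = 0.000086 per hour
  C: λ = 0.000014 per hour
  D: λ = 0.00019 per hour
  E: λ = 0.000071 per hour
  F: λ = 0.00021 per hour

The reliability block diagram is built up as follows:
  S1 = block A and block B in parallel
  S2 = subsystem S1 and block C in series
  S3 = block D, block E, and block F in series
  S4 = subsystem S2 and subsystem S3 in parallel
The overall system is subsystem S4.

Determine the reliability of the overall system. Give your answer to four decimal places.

0.9932

R(A) = exp(−0.00036 × 720) = 0.771669
R(B) = exp(−0.000086 × 720) = 0.939958
R(C) = exp(−0.000014 × 720) = 0.989971
R(D) = exp(−0.00019 × 720) = 0.872145
R(E) = exp(−0.000071 × 720) = 0.950165
R(F) = exp(−0.00021 × 720) = 0.859676
Parallel (A and B): 1 − (1 − 0.771669)(1 − 0.939958) = 0.986291
Series ([0.986291] and C): 0.986291 × 0.989971 = 0.976399
Series (D, E, and F): 0.872145 × 0.950165 × 0.859676 = 0.712398
Parallel ([0.976399] and [0.712398]): 1 − (1 − 0.976399)(1 − 0.712398) = 0.9932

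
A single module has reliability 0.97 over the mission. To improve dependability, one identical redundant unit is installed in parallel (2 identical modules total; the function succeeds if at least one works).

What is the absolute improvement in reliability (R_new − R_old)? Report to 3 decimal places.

R_before = 0.97
R_after = 1 − (1 − 0.97)^2 = 0.999
ΔR = 0.999 − 0.97 = 0.029

0.029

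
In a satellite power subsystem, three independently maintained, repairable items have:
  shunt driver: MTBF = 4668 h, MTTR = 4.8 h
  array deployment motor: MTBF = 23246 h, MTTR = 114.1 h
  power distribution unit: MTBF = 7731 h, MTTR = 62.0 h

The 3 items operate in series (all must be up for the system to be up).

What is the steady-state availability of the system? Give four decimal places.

0.9862

A(shunt driver) = MTBF/(MTBF+MTTR) = 4668/(4668+4.8) = 0.998973
A(array deployment motor) = MTBF/(MTBF+MTTR) = 23246/(23246+114.1) = 0.995116
A(power distribution unit) = MTBF/(MTBF+MTTR) = 7731/(7731+62.0) = 0.992044
Series availability: 0.998973 × 0.995116 × 0.992044 = 0.9862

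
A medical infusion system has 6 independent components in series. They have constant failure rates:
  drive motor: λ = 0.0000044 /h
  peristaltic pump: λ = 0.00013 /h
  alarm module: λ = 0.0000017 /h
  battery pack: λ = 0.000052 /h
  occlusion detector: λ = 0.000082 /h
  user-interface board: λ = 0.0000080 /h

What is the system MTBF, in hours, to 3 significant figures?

3600

Series of exponential components: λ_sys = Σ λ_i
λ_sys = 0.0000044 + 0.00013 + 0.0000017 + 0.000052 + 0.000082 + 0.0000080 = 2.7810e-04 /h
MTBF = 1 / λ_sys = 3600 h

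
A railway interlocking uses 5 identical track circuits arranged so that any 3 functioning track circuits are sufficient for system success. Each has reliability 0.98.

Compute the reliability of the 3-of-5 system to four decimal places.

0.9999

R = Σ_{i=3}^{5} C(5,i) p^i (1−p)^{5−i} with p = 0.98
C(5,3)·0.98^3·0.02^2 = 0.003765
C(5,4)·0.98^4·0.02^1 = 0.092237
C(5,5)·0.98^5·0.02^0 = 0.903921
Sum = 0.9999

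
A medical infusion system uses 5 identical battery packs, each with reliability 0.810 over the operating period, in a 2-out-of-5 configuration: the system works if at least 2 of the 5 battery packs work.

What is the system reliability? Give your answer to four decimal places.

0.9945

R = Σ_{i=2}^{5} C(5,i) p^i (1−p)^{5−i} with p = 0.810
C(5,2)·0.810^2·0.190^3 = 0.045002
C(5,3)·0.810^3·0.190^2 = 0.191850
C(5,4)·0.810^4·0.190^1 = 0.408944
C(5,5)·0.810^5·0.190^0 = 0.348678
Sum = 0.9945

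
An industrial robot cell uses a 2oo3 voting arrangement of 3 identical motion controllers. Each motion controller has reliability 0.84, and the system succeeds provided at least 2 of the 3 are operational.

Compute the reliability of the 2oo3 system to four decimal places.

R = Σ_{i=2}^{3} C(3,i) p^i (1−p)^{3−i} with p = 0.84
C(3,2)·0.84^2·0.16^1 = 0.338688
C(3,3)·0.84^3·0.16^0 = 0.592704
Sum = 0.9314

0.9314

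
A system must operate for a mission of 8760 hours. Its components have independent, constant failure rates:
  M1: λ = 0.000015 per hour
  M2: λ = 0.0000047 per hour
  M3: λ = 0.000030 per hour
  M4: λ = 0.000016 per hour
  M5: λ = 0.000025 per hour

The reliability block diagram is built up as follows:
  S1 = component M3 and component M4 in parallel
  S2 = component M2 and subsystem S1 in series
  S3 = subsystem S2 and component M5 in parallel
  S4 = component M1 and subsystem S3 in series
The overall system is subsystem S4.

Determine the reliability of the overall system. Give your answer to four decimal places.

R(M1) = exp(−0.000015 × 8760) = 0.876867
R(M2) = exp(−0.0000047 × 8760) = 0.959664
R(M3) = exp(−0.000030 × 8760) = 0.768896
R(M4) = exp(−0.000016 × 8760) = 0.869219
R(M5) = exp(−0.000025 × 8760) = 0.803322
Parallel (M3 and M4): 1 − (1 − 0.768896)(1 − 0.869219) = 0.969776
Series (M2 and [0.969776]): 0.959664 × 0.969776 = 0.930659
Parallel ([0.930659] and M5): 1 − (1 − 0.930659)(1 − 0.803322) = 0.986362
Series (M1 and [0.986362]): 0.876867 × 0.986362 = 0.8649

0.8649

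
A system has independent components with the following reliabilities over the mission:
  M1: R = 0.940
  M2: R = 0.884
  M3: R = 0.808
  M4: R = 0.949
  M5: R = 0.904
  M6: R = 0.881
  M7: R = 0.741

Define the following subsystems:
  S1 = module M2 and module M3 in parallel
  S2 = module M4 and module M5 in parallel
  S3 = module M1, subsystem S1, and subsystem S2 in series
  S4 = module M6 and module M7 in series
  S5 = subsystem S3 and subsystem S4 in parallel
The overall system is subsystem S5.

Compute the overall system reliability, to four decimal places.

0.9703

Parallel (M2 and M3): 1 − (1 − 0.884000)(1 − 0.808000) = 0.977728
Parallel (M4 and M5): 1 − (1 − 0.949000)(1 − 0.904000) = 0.995104
Series (M1, [0.977728], and [0.995104]): 0.940000 × 0.977728 × 0.995104 = 0.914565
Series (M6 and M7): 0.881000 × 0.741000 = 0.652821
Parallel ([0.914565] and [0.652821]): 1 − (1 − 0.914565)(1 − 0.652821) = 0.9703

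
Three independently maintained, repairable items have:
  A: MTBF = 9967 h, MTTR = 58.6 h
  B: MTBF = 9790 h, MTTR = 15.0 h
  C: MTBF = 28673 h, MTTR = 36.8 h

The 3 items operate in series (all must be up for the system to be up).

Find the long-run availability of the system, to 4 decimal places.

A(A) = MTBF/(MTBF+MTTR) = 9967/(9967+58.6) = 0.994155
A(B) = MTBF/(MTBF+MTTR) = 9790/(9790+15.0) = 0.998470
A(C) = MTBF/(MTBF+MTTR) = 28673/(28673+36.8) = 0.998718
Series availability: 0.994155 × 0.998470 × 0.998718 = 0.9914

0.9914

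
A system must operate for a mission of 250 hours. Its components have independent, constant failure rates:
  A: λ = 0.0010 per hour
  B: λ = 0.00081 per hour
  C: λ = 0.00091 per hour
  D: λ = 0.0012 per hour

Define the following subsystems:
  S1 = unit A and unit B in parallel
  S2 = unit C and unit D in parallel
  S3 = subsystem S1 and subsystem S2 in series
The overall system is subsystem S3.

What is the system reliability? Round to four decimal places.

R(A) = exp(−0.0010 × 250) = 0.778801
R(B) = exp(−0.00081 × 250) = 0.816686
R(C) = exp(−0.00091 × 250) = 0.796522
R(D) = exp(−0.0012 × 250) = 0.740818
Parallel (A and B): 1 − (1 − 0.778801)(1 − 0.816686) = 0.959451
Parallel (C and D): 1 − (1 − 0.796522)(1 − 0.740818) = 0.947262
Series ([0.959451] and [0.947262]): 0.959451 × 0.947262 = 0.9089

0.9089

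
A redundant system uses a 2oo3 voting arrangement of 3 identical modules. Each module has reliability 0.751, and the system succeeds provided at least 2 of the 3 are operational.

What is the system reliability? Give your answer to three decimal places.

R = Σ_{i=2}^{3} C(3,i) p^i (1−p)^{3−i} with p = 0.751
C(3,2)·0.751^2·0.249^1 = 0.42131
C(3,3)·0.751^3·0.249^0 = 0.42356
Sum = 0.845

0.845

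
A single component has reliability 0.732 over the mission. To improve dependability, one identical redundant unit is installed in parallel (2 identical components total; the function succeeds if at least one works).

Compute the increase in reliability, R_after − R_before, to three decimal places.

R_before = 0.732
R_after = 1 − (1 − 0.732)^2 = 0.928
ΔR = 0.928 − 0.732 = 0.196

0.196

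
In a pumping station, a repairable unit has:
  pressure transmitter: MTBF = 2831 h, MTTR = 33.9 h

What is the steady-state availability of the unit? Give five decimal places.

A(pressure transmitter) = MTBF/(MTBF+MTTR) = 2831/(2831+33.9) = 0.98817

0.98817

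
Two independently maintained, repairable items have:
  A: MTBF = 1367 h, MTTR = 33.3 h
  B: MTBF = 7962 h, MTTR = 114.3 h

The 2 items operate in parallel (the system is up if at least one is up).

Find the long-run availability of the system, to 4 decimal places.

0.9997

A(A) = MTBF/(MTBF+MTTR) = 1367/(1367+33.3) = 0.976219
A(B) = MTBF/(MTBF+MTTR) = 7962/(7962+114.3) = 0.985847
Parallel availability: 1 − (1 − 0.976219)(1 − 0.985847) = 0.9997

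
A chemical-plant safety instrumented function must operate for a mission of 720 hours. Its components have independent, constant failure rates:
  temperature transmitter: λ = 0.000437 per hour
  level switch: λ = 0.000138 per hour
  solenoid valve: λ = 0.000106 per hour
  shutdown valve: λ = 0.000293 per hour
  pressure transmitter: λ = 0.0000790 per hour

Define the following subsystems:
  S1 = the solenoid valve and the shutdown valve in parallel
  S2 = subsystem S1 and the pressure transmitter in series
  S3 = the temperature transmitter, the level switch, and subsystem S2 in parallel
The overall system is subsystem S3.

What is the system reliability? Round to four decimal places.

R(temperature transmitter) = exp(−0.000437 × 720) = 0.730052
R(level switch) = exp(−0.000138 × 720) = 0.905417
R(solenoid valve) = exp(−0.000106 × 720) = 0.926520
R(shutdown valve) = exp(−0.000293 × 720) = 0.809806
R(pressure transmitter) = exp(−0.0000790 × 720) = 0.944707
Parallel (solenoid valve and shutdown valve): 1 − (1 − 0.926520)(1 − 0.809806) = 0.986025
Series ([0.986025] and pressure transmitter): 0.986025 × 0.944707 = 0.931505
Parallel (temperature transmitter, level switch, and [0.931505]): 1 − (1 − 0.730052)(1 − 0.905417)(1 − 0.931505) = 0.9983

0.9983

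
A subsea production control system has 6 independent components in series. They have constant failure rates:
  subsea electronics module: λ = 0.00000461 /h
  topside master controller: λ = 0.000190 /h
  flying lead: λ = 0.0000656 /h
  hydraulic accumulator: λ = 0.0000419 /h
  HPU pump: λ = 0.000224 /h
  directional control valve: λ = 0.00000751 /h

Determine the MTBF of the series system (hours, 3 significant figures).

1870

Series of exponential components: λ_sys = Σ λ_i
λ_sys = 0.00000461 + 0.000190 + 0.0000656 + 0.0000419 + 0.000224 + 0.00000751 = 5.3362e-04 /h
MTBF = 1 / λ_sys = 1870 h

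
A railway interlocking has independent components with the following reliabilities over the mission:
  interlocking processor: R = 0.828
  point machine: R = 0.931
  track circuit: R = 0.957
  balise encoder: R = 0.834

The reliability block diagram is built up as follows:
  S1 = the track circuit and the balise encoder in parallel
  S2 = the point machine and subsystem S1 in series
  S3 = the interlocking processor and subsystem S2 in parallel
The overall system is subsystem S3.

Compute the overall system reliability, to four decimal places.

0.9870

Parallel (track circuit and balise encoder): 1 − (1 − 0.957000)(1 − 0.834000) = 0.992862
Series (point machine and [0.992862]): 0.931000 × 0.992862 = 0.924355
Parallel (interlocking processor and [0.924355]): 1 − (1 − 0.828000)(1 − 0.924355) = 0.9870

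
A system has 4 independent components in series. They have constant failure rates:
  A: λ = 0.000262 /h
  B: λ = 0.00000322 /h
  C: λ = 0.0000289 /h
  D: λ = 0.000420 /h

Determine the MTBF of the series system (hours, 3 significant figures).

1400

Series of exponential components: λ_sys = Σ λ_i
λ_sys = 0.000262 + 0.00000322 + 0.0000289 + 0.000420 = 7.1412e-04 /h
MTBF = 1 / λ_sys = 1400 h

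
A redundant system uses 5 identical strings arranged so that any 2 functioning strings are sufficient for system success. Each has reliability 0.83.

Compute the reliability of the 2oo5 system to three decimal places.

0.996

R = Σ_{i=2}^{5} C(5,i) p^i (1−p)^{5−i} with p = 0.83
C(5,2)·0.83^2·0.17^3 = 0.03385
C(5,3)·0.83^3·0.17^2 = 0.16525
C(5,4)·0.83^4·0.17^1 = 0.40340
C(5,5)·0.83^5·0.17^0 = 0.39390
Sum = 0.996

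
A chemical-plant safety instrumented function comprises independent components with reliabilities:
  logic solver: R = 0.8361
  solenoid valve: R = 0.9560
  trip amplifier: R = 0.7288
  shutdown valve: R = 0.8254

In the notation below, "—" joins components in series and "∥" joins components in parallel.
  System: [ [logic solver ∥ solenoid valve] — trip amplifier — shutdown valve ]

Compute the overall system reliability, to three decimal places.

Parallel (logic solver and solenoid valve): 1 − (1 − 0.83610)(1 − 0.95600) = 0.99279
Series ([0.99279], trip amplifier, and shutdown valve): 0.99279 × 0.72880 × 0.82540 = 0.597

0.597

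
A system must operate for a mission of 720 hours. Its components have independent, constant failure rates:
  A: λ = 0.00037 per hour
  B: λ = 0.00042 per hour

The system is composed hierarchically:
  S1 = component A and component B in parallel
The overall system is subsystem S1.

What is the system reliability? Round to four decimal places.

R(A) = exp(−0.00037 × 720) = 0.766133
R(B) = exp(−0.00042 × 720) = 0.739042
Parallel (A and B): 1 − (1 − 0.766133)(1 − 0.739042) = 0.9390

0.9390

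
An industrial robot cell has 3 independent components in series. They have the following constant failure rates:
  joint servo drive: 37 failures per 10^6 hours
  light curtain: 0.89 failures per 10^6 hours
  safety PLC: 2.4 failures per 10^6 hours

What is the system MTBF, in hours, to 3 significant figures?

Series of exponential components: λ_sys = Σ λ_i
λ_sys = 0.000037 + 0.00000089 + 0.0000024 = 4.0290e-05 /h
MTBF = 1 / λ_sys = 24800 h

24800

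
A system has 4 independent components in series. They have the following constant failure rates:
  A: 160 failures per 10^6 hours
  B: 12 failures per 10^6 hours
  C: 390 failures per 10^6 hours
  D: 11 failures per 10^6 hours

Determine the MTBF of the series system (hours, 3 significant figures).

Series of exponential components: λ_sys = Σ λ_i
λ_sys = 0.00016 + 0.000012 + 0.00039 + 0.000011 = 5.7300e-04 /h
MTBF = 1 / λ_sys = 1750 h

1750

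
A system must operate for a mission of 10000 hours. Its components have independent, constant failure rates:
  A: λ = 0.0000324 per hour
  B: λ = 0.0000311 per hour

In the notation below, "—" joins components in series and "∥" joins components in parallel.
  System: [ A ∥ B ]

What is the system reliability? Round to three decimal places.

0.926

R(A) = exp(−0.0000324 × 10000) = 0.72325
R(B) = exp(−0.0000311 × 10000) = 0.73271
Parallel (A and B): 1 − (1 − 0.72325)(1 − 0.73271) = 0.926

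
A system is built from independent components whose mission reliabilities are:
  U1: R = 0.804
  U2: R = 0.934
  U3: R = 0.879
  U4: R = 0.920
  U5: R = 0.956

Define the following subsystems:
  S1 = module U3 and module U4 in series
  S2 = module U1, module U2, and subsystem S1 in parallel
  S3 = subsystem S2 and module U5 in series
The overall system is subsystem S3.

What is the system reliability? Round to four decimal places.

Series (U3 and U4): 0.879000 × 0.920000 = 0.808680
Parallel (U1, U2, and [0.808680]): 1 − (1 − 0.804000)(1 − 0.934000)(1 − 0.808680) = 0.997525
Series ([0.997525] and U5): 0.997525 × 0.956000 = 0.9536

0.9536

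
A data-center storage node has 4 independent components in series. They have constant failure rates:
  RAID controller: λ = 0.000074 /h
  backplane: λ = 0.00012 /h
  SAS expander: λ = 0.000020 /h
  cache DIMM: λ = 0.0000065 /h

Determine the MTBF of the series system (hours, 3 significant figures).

Series of exponential components: λ_sys = Σ λ_i
λ_sys = 0.000074 + 0.00012 + 0.000020 + 0.0000065 = 2.2050e-04 /h
MTBF = 1 / λ_sys = 4540 h

4540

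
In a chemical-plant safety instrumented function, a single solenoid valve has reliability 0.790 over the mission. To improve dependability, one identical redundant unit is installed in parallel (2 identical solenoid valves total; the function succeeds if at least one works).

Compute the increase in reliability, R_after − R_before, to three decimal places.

0.166

R_before = 0.790
R_after = 1 − (1 − 0.790)^2 = 0.956
ΔR = 0.956 − 0.790 = 0.166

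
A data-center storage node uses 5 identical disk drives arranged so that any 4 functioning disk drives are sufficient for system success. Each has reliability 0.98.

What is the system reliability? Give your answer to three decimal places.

R = Σ_{i=4}^{5} C(5,i) p^i (1−p)^{5−i} with p = 0.98
C(5,4)·0.98^4·0.02^1 = 0.09224
C(5,5)·0.98^5·0.02^0 = 0.90392
Sum = 0.996

0.996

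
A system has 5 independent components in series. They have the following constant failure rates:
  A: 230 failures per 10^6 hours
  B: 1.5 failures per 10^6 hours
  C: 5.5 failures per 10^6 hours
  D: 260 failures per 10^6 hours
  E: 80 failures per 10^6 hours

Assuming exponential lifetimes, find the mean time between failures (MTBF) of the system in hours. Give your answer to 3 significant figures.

1730

Series of exponential components: λ_sys = Σ λ_i
λ_sys = 0.00023 + 0.0000015 + 0.0000055 + 0.00026 + 0.000080 = 5.7700e-04 /h
MTBF = 1 / λ_sys = 1730 h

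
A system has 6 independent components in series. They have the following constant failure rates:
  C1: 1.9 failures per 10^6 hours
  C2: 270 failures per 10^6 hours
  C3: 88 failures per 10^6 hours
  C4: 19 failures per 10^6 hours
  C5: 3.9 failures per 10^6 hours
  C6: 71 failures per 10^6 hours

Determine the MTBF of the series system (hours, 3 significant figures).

Series of exponential components: λ_sys = Σ λ_i
λ_sys = 0.0000019 + 0.00027 + 0.000088 + 0.000019 + 0.0000039 + 0.000071 = 4.5380e-04 /h
MTBF = 1 / λ_sys = 2200 h

2200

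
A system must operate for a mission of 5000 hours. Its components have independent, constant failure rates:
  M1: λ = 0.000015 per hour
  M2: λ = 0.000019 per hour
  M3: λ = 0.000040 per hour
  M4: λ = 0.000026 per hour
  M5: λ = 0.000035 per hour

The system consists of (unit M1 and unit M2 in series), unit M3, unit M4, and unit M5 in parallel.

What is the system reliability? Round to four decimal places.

R(M1) = exp(−0.000015 × 5000) = 0.927743
R(M2) = exp(−0.000019 × 5000) = 0.909373
R(M3) = exp(−0.000040 × 5000) = 0.818731
R(M4) = exp(−0.000026 × 5000) = 0.878095
R(M5) = exp(−0.000035 × 5000) = 0.839457
Series (M1 and M2): 0.927743 × 0.909373 = 0.843664
Parallel ([0.843664], M3, M4, and M5): 1 − (1 − 0.843664)(1 − 0.818731)(1 − 0.878095)(1 − 0.839457) = 0.9994

0.9994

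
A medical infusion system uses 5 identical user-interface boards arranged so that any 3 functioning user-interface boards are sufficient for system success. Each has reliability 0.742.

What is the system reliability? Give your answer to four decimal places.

R = Σ_{i=3}^{5} C(5,i) p^i (1−p)^{5−i} with p = 0.742
C(5,3)·0.742^3·0.258^2 = 0.271926
C(5,4)·0.742^4·0.258^1 = 0.391026
C(5,5)·0.742^5·0.258^0 = 0.224916
Sum = 0.8879

0.8879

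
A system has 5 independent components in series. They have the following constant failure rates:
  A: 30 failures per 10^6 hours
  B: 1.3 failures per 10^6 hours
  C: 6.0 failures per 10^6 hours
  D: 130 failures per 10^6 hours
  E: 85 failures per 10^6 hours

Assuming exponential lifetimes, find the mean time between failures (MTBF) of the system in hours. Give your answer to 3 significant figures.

Series of exponential components: λ_sys = Σ λ_i
λ_sys = 0.000030 + 0.0000013 + 0.0000060 + 0.00013 + 0.000085 = 2.5230e-04 /h
MTBF = 1 / λ_sys = 3960 h

3960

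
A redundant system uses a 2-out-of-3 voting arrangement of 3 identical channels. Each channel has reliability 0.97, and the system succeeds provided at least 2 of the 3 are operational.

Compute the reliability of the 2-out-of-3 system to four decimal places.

R = Σ_{i=2}^{3} C(3,i) p^i (1−p)^{3−i} with p = 0.97
C(3,2)·0.97^2·0.03^1 = 0.084681
C(3,3)·0.97^3·0.03^0 = 0.912673
Sum = 0.9974

0.9974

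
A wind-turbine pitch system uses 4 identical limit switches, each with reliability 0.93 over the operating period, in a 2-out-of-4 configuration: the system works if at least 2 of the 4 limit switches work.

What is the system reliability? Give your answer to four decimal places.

0.9987

R = Σ_{i=2}^{4} C(4,i) p^i (1−p)^{4−i} with p = 0.93
C(4,2)·0.93^2·0.07^2 = 0.025428
C(4,3)·0.93^3·0.07^1 = 0.225220
C(4,4)·0.93^4·0.07^0 = 0.748052
Sum = 0.9987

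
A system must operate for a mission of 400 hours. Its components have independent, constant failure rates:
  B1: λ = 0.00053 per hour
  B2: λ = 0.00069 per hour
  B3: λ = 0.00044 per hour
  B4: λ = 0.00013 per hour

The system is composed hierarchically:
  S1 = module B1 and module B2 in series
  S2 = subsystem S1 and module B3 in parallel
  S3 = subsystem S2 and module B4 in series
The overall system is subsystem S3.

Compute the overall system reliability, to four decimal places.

0.8902

R(B1) = exp(−0.00053 × 400) = 0.808965
R(B2) = exp(−0.00069 × 400) = 0.758813
R(B3) = exp(−0.00044 × 400) = 0.838618
R(B4) = exp(−0.00013 × 400) = 0.949329
Series (B1 and B2): 0.808965 × 0.758813 = 0.613853
Parallel ([0.613853] and B3): 1 − (1 − 0.613853)(1 − 0.838618) = 0.937683
Series ([0.937683] and B4): 0.937683 × 0.949329 = 0.8902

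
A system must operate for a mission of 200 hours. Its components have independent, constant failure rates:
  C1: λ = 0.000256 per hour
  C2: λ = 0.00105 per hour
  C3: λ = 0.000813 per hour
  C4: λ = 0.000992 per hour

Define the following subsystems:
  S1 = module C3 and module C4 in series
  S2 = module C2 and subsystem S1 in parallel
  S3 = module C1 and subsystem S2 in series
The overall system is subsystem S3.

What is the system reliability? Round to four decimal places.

R(C1) = exp(−0.000256 × 200) = 0.950089
R(C2) = exp(−0.00105 × 200) = 0.810584
R(C3) = exp(−0.000813 × 200) = 0.849931
R(C4) = exp(−0.000992 × 200) = 0.820042
Series (C3 and C4): 0.849931 × 0.820042 = 0.696979
Parallel (C2 and [0.696979]): 1 − (1 − 0.810584)(1 − 0.696979) = 0.942603
Series (C1 and [0.942603]): 0.950089 × 0.942603 = 0.8956

0.8956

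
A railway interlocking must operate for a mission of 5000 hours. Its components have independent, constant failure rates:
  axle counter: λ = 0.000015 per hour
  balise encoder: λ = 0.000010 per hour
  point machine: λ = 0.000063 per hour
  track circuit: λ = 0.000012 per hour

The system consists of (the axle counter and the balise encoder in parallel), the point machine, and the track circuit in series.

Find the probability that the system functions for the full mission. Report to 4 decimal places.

0.6849

R(axle counter) = exp(−0.000015 × 5000) = 0.927743
R(balise encoder) = exp(−0.000010 × 5000) = 0.951229
R(point machine) = exp(−0.000063 × 5000) = 0.729789
R(track circuit) = exp(−0.000012 × 5000) = 0.941765
Parallel (axle counter and balise encoder): 1 − (1 − 0.927743)(1 − 0.951229) = 0.996476
Series ([0.996476], point machine, and track circuit): 0.996476 × 0.729789 × 0.941765 = 0.6849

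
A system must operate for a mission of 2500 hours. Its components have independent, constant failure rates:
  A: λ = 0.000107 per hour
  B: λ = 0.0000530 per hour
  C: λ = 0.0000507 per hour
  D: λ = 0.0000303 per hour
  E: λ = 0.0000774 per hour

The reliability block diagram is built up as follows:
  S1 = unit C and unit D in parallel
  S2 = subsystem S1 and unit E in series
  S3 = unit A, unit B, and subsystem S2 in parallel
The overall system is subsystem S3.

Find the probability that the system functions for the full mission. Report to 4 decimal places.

R(A) = exp(−0.000107 × 2500) = 0.765290
R(B) = exp(−0.0000530 × 2500) = 0.875903
R(C) = exp(−0.0000507 × 2500) = 0.880954
R(D) = exp(−0.0000303 × 2500) = 0.927048
R(E) = exp(−0.0000774 × 2500) = 0.824070
Parallel (C and D): 1 − (1 − 0.880954)(1 − 0.927048) = 0.991315
Series ([0.991315] and E): 0.991315 × 0.824070 = 0.816913
Parallel (A, B, and [0.816913]): 1 − (1 − 0.765290)(1 − 0.875903)(1 − 0.816913) = 0.9947

0.9947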